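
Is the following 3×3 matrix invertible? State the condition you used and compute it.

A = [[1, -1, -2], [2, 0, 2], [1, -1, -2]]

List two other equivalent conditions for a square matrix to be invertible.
No, not invertible; det(A) = 0 (two rows are equal, so the rows are linearly dependent). Equivalent conditions (failing for this A): rank(A) < 3; Ax = 0 has non-trivial solutions; 0 is an eigenvalue; the columns are linearly dependent.

To check invertibility, compute det(A).
In this matrix, row 0 and the last row are identical, so one row is a scalar multiple of another and the rows are linearly dependent.
A matrix with linearly dependent rows has det = 0 and is not invertible.
Equivalent failed conditions:
- rank(A) < 3.
- Ax = 0 has non-trivial solutions.
- 0 is an eigenvalue.
- The columns are linearly dependent.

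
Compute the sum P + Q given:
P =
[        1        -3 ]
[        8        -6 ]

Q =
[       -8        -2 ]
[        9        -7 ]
P + Q =
[       -7        -5 ]
[       17       -13 ]

Matrix addition is elementwise: (P+Q)[i][j] = P[i][j] + Q[i][j].
  (P+Q)[0][0] = (1) + (-8) = -7
  (P+Q)[0][1] = (-3) + (-2) = -5
  (P+Q)[1][0] = (8) + (9) = 17
  (P+Q)[1][1] = (-6) + (-7) = -13
P + Q =
[       -7        -5 ]
[       17       -13 ]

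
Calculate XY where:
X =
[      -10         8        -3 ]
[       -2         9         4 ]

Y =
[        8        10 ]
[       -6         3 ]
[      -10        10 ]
XY =
[      -98      -106 ]
[     -110        47 ]

Matrix multiplication: (XY)[i][j] = sum over k of X[i][k] * Y[k][j].
  (XY)[0][0] = (-10)*(8) + (8)*(-6) + (-3)*(-10) = -98
  (XY)[0][1] = (-10)*(10) + (8)*(3) + (-3)*(10) = -106
  (XY)[1][0] = (-2)*(8) + (9)*(-6) + (4)*(-10) = -110
  (XY)[1][1] = (-2)*(10) + (9)*(3) + (4)*(10) = 47
XY =
[      -98      -106 ]
[     -110        47 ]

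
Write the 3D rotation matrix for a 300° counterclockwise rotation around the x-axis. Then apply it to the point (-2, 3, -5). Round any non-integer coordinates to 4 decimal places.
R = [[1, 0, 0], [0, 1/2, √3/2], [0, -√3/2, 1/2]]; R·(-2, 3, -5) = (-2.0000, -2.8301, -5.0981)

Rotation matrix for 300° around x-axis:
cos(300°) = 1/2, sin(300°) = -√3/2
R = [[1, 0, 0], [0, 1/2, √3/2], [0, -√3/2, 1/2]]
Apply to (-2, 3, -5): R·[-2, 3, -5]ᵀ = (-2.0000, -2.8301, -5.0981)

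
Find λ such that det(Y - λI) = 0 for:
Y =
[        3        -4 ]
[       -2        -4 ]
λ = -5, 4

Solve det(Y - λI) = 0. For a 2×2 matrix the characteristic equation is λ² - (trace)λ + det = 0.
trace(Y) = a + d = 3 - 4 = -1.
det(Y) = a*d - b*c = (3)*(-4) - (-4)*(-2) = -12 - 8 = -20.
Characteristic equation: λ² - (-1)λ + (-20) = 0.
Discriminant = (-1)² - 4*(-20) = 1 + 80 = 81.
λ = (-1 ± √81) / 2 = (-1 ± 9) / 2 = -5, 4.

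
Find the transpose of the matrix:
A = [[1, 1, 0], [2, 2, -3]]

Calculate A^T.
[[1, 2], [1, 2], [0, -3]]

The transpose sends entry (i,j) to (j,i); rows become columns.
Row 0 of A: [1, 1, 0] -> column 0 of A^T.
Row 1 of A: [2, 2, -3] -> column 1 of A^T.
A^T = [[1, 2], [1, 2], [0, -3]]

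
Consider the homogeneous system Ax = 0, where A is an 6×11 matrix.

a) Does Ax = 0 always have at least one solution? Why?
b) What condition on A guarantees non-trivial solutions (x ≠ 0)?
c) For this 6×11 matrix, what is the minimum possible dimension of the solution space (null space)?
a) Yes, x = 0 is always a solution. b) When A has linearly dependent columns (rank < n). c) Minimum nullity = 5.

a) x = 0 satisfies A·0 = 0, so the zero vector is always a solution.
b) Non-trivial solutions exist iff the columns of A are linearly dependent, equivalently rank(A) < n (the number of columns).
c) By rank-nullity, rank(A) + nullity(A) = n = 11. Since A has only 6 rows, rank(A) ≤ 6, so nullity(A) ≥ 11 - 6 = 5.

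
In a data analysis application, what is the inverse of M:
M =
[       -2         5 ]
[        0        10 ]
det(M) = -20
M⁻¹ =
[     -1/2       1/4 ]
[        0      1/10 ]

For a 2×2 matrix M = [[a, b], [c, d]] with det(M) ≠ 0, M⁻¹ = (1/det(M)) * [[d, -b], [-c, a]].
det(M) = (-2)*(10) - (5)*(0) = -20 - 0 = -20.
M⁻¹ = (1/-20) * [[10, -5], [0, -2]].
Dividing each entry by -20 and reducing:
M⁻¹ =
[     -1/2       1/4 ]
[        0      1/10 ]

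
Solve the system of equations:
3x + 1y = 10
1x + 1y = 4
x = 3, y = 1

Use elimination (row reduction):
Equation 1: 3x + 1y = 10.
Equation 2: 1x + 1y = 4.
Multiply Eq1 by 1 and Eq2 by 3: 3x + 1y = 10;  3x + 3y = 12.
Subtract: (2)y = 2, so y = 1.
Back-substitute into Eq1: 3x + 1*(1) = 10, so x = 3.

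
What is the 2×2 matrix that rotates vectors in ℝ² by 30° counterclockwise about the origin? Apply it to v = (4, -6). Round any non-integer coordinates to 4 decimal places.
R = [[√3/2, -1/2], [1/2, √3/2]]; R·v = (6.4641, -3.1962)

A counterclockwise rotation by angle θ in ℝ² has matrix R(θ) = [[cos θ, -sin θ], [sin θ, cos θ]].
For θ = 30°: cos θ = √3/2, sin θ = 1/2.
R(30°) = [[√3/2, -1/2], [1/2, √3/2]].
R·v = [√3/2·4 + (-1/2)·-6, 1/2·4 + √3/2·-6] = (6.4641, -3.1962).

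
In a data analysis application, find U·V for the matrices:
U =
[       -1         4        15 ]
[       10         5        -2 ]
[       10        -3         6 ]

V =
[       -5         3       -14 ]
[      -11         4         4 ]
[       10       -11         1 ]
UV =
[      111      -152        45 ]
[     -125        72      -122 ]
[       43       -48      -146 ]

Matrix multiplication: (UV)[i][j] = sum over k of U[i][k] * V[k][j].
  (UV)[0][0] = (-1)*(-5) + (4)*(-11) + (15)*(10) = 111
  (UV)[0][1] = (-1)*(3) + (4)*(4) + (15)*(-11) = -152
  (UV)[0][2] = (-1)*(-14) + (4)*(4) + (15)*(1) = 45
  (UV)[1][0] = (10)*(-5) + (5)*(-11) + (-2)*(10) = -125
  (UV)[1][1] = (10)*(3) + (5)*(4) + (-2)*(-11) = 72
  (UV)[1][2] = (10)*(-14) + (5)*(4) + (-2)*(1) = -122
  (UV)[2][0] = (10)*(-5) + (-3)*(-11) + (6)*(10) = 43
  (UV)[2][1] = (10)*(3) + (-3)*(4) + (6)*(-11) = -48
  (UV)[2][2] = (10)*(-14) + (-3)*(4) + (6)*(1) = -146
UV =
[      111      -152        45 ]
[     -125        72      -122 ]
[       43       -48      -146 ]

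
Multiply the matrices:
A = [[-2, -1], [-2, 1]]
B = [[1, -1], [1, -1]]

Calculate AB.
[[-3, 3], [-1, 1]]

Each entry (i,j) of AB = sum over k of A[i][k]*B[k][j].
(AB)[0][0] = (-2)*(1) + (-1)*(1) = -3
(AB)[0][1] = (-2)*(-1) + (-1)*(-1) = 3
(AB)[1][0] = (-2)*(1) + (1)*(1) = -1
(AB)[1][1] = (-2)*(-1) + (1)*(-1) = 1
AB = [[-3, 3], [-1, 1]]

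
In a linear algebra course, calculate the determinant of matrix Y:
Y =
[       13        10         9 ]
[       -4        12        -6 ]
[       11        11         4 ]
det(Y) = -602

Expand along row 0 (cofactor expansion): det(Y) = a*(e*i - f*h) - b*(d*i - f*g) + c*(d*h - e*g), where the 3×3 is [[a, b, c], [d, e, f], [g, h, i]].
Minor M_00 = (12)*(4) - (-6)*(11) = 48 + 66 = 114.
Minor M_01 = (-4)*(4) - (-6)*(11) = -16 + 66 = 50.
Minor M_02 = (-4)*(11) - (12)*(11) = -44 - 132 = -176.
det(Y) = (13)*(114) - (10)*(50) + (9)*(-176) = 1482 - 500 - 1584 = -602.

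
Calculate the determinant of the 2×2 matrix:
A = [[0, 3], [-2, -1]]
6

For A = [[a, b], [c, d]], det(A) = a*d - b*c.
det(A) = (0)*(-1) - (3)*(-2) = 0 - -6 = 6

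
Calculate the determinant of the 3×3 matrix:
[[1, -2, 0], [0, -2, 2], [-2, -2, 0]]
12

Expansion along first row:
det = 1·det([[-2,2],[-2,0]]) - -2·det([[0,2],[-2,0]]) + 0·det([[0,-2],[-2,-2]])
    = 1·(-2·0 - 2·-2) - -2·(0·0 - 2·-2) + 0·(0·-2 - -2·-2)
    = 1·4 - -2·4 + 0·-4
    = 4 + 8 + 0 = 12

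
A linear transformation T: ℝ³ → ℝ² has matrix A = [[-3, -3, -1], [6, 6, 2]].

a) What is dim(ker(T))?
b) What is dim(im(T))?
dim(ker) = 2, dim(im) = 1

Observe that row 2 = -2 × row 1 (so the rows are linearly dependent).
Thus rank(A) = 1 (only one linearly independent row).
dim(im(T)) = rank(A) = 1.
By the rank-nullity theorem applied to T: ℝ³ → ℝ², rank(A) + nullity(A) = 3 (the domain dimension), so dim(ker(T)) = 3 - 1 = 2.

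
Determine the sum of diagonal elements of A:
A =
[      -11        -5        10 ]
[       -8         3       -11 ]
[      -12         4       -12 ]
tr(A) = -11 + 3 - 12 = -20

The trace of a square matrix is the sum of its diagonal entries.
Diagonal entries of A: A[0][0] = -11, A[1][1] = 3, A[2][2] = -12.
tr(A) = -11 + 3 - 12 = -20.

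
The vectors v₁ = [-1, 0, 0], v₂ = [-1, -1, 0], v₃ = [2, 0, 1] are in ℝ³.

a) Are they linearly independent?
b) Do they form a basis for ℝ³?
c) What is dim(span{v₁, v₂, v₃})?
Yes independent, yes basis, dim = 3

Stack v₁, v₂, v₃ as rows of a 3×3 matrix.
[[-1, 0, 0]; [-1, -1, 0]; [2, 0, 1]] is already lower triangular with nonzero diagonal entries (-1, -1, 1), so its determinant is the product of the diagonal entries, det = (-1)·(-1)·(1) = 1 ≠ 0, and the rows are linearly independent.
Three linearly independent vectors in ℝ³ form a basis for ℝ³, so dim(span{v₁,v₂,v₃}) = 3.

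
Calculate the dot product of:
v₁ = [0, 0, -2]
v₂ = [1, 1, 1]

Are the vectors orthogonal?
-2, No

The dot product is the sum of products of corresponding components.
v₁·v₂ = (0)*(1) + (0)*(1) + (-2)*(1) = 0 + 0 - 2 = -2.
Two vectors are orthogonal iff their dot product is 0; here the dot product is -2, so the vectors are not orthogonal.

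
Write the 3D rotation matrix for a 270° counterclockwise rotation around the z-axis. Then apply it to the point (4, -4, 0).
R = [[0, 1, 0], [-1, 0, 0], [0, 0, 1]]; R·(4, -4, 0) = (-4, -4, 0)

Rotation matrix for 270° around z-axis:
cos(270°) = 0, sin(270°) = -1
R = [[0, 1, 0], [-1, 0, 0], [0, 0, 1]]
Apply to (4, -4, 0): R·[4, -4, 0]ᵀ = (-4, -4, 0)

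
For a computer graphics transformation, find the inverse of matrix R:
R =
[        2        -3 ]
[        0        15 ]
det(R) = 30
R⁻¹ =
[      1/2      1/10 ]
[        0      1/15 ]

For a 2×2 matrix R = [[a, b], [c, d]] with det(R) ≠ 0, R⁻¹ = (1/det(R)) * [[d, -b], [-c, a]].
det(R) = (2)*(15) - (-3)*(0) = 30 - 0 = 30.
R⁻¹ = (1/30) * [[15, 3], [0, 2]].
Dividing each entry by 30 and reducing:
R⁻¹ =
[      1/2      1/10 ]
[        0      1/15 ]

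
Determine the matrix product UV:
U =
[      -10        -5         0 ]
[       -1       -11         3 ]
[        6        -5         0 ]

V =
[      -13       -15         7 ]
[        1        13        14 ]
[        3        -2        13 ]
UV =
[      125        85      -140 ]
[       11      -134      -122 ]
[      -83      -155       -28 ]

Matrix multiplication: (UV)[i][j] = sum over k of U[i][k] * V[k][j].
  (UV)[0][0] = (-10)*(-13) + (-5)*(1) + (0)*(3) = 125
  (UV)[0][1] = (-10)*(-15) + (-5)*(13) + (0)*(-2) = 85
  (UV)[0][2] = (-10)*(7) + (-5)*(14) + (0)*(13) = -140
  (UV)[1][0] = (-1)*(-13) + (-11)*(1) + (3)*(3) = 11
  (UV)[1][1] = (-1)*(-15) + (-11)*(13) + (3)*(-2) = -134
  (UV)[1][2] = (-1)*(7) + (-11)*(14) + (3)*(13) = -122
  (UV)[2][0] = (6)*(-13) + (-5)*(1) + (0)*(3) = -83
  (UV)[2][1] = (6)*(-15) + (-5)*(13) + (0)*(-2) = -155
  (UV)[2][2] = (6)*(7) + (-5)*(14) + (0)*(13) = -28
UV =
[      125        85      -140 ]
[       11      -134      -122 ]
[      -83      -155       -28 ]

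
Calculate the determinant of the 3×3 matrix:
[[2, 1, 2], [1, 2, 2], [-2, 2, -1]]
-3

Expansion along first row:
det = 2·det([[2,2],[2,-1]]) - 1·det([[1,2],[-2,-1]]) + 2·det([[1,2],[-2,2]])
    = 2·(2·-1 - 2·2) - 1·(1·-1 - 2·-2) + 2·(1·2 - 2·-2)
    = 2·-6 - 1·3 + 2·6
    = -12 + -3 + 12 = -3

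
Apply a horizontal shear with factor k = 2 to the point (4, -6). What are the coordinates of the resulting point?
(-8, -6)

Shear matrix for horizontal shear with factor k = 2:
[[1, 2], [0, 1]]
Result: (4, -6) → (-8, -6)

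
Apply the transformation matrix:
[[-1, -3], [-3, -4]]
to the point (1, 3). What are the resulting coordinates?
(-10, -15)

Matrix multiplication:
[[-1, -3], [-3, -4]] × [1, 3]ᵀ
= [-1×1 + -3×3, -3×1 + -4×3]ᵀ
= [-10.0000, -15.0000]ᵀ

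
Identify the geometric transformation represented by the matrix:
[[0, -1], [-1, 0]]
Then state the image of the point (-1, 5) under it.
reflection across the line y = -x; image of (-1, 5) is (-5, 1)

This is a symmetric orthogonal matrix with determinant -1, which characterizes a reflection in ℝ².
The matrix [[0, -1], [-1, 0]] represents: reflection across the line y = -x.
Applying it to (-1, 5): [0·-1 + -1·5, -1·-1 + 0·5] = (-5, 1).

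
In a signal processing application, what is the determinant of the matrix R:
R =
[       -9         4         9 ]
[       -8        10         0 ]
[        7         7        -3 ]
det(R) = -960

Expand along row 0 (cofactor expansion): det(R) = a*(e*i - f*h) - b*(d*i - f*g) + c*(d*h - e*g), where the 3×3 is [[a, b, c], [d, e, f], [g, h, i]].
Minor M_00 = (10)*(-3) - (0)*(7) = -30 - 0 = -30.
Minor M_01 = (-8)*(-3) - (0)*(7) = 24 - 0 = 24.
Minor M_02 = (-8)*(7) - (10)*(7) = -56 - 70 = -126.
det(R) = (-9)*(-30) - (4)*(24) + (9)*(-126) = 270 - 96 - 1134 = -960.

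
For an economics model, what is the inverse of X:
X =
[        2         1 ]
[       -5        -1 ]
det(X) = 3
X⁻¹ =
[     -1/3      -1/3 ]
[      5/3       2/3 ]

For a 2×2 matrix X = [[a, b], [c, d]] with det(X) ≠ 0, X⁻¹ = (1/det(X)) * [[d, -b], [-c, a]].
det(X) = (2)*(-1) - (1)*(-5) = -2 + 5 = 3.
X⁻¹ = (1/3) * [[-1, -1], [5, 2]].
Dividing each entry by 3 and reducing:
X⁻¹ =
[     -1/3      -1/3 ]
[      5/3       2/3 ]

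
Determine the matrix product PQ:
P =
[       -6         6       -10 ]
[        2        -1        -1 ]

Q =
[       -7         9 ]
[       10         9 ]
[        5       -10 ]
PQ =
[       52       100 ]
[      -29        19 ]

Matrix multiplication: (PQ)[i][j] = sum over k of P[i][k] * Q[k][j].
  (PQ)[0][0] = (-6)*(-7) + (6)*(10) + (-10)*(5) = 52
  (PQ)[0][1] = (-6)*(9) + (6)*(9) + (-10)*(-10) = 100
  (PQ)[1][0] = (2)*(-7) + (-1)*(10) + (-1)*(5) = -29
  (PQ)[1][1] = (2)*(9) + (-1)*(9) + (-1)*(-10) = 19
PQ =
[       52       100 ]
[      -29        19 ]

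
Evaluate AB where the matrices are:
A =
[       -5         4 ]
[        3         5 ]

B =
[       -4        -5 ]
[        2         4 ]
AB =
[       28        41 ]
[       -2         5 ]

Matrix multiplication: (AB)[i][j] = sum over k of A[i][k] * B[k][j].
  (AB)[0][0] = (-5)*(-4) + (4)*(2) = 28
  (AB)[0][1] = (-5)*(-5) + (4)*(4) = 41
  (AB)[1][0] = (3)*(-4) + (5)*(2) = -2
  (AB)[1][1] = (3)*(-5) + (5)*(4) = 5
AB =
[       28        41 ]
[       -2         5 ]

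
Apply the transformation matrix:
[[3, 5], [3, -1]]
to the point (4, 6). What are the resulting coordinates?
(42, 6)

Matrix multiplication:
[[3, 5], [3, -1]] × [4, 6]ᵀ
= [3×4 + 5×6, 3×4 + -1×6]ᵀ
= [42.0000, 6.0000]ᵀ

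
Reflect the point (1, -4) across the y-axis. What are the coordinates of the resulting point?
(-1, -4)

Reflection across y-axis: (1, -4) → (-1, -4)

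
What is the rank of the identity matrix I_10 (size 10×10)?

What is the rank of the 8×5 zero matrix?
rank(I_10) = 10, rank(0) = 0

The identity I_10 has 10 columns that are the standard basis vectors e_1, …, e_10. These are linearly independent, so all 10 columns are pivots and rank(I_10) = 10.
The 8×5 zero matrix has every entry zero, so every row is the zero row and there are no pivots; rank(0) = 0.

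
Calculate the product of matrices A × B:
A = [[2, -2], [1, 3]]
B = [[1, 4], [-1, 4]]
[[4, 0], [-2, 16]]

Matrix multiplication:
C[0][0] = 2×1 + -2×-1 = 4
C[0][1] = 2×4 + -2×4 = 0
C[1][0] = 1×1 + 3×-1 = -2
C[1][1] = 1×4 + 3×4 = 16
Result: [[4, 0], [-2, 16]]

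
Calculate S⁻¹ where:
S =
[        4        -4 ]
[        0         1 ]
det(S) = 4
S⁻¹ =
[      1/4         1 ]
[        0         1 ]

For a 2×2 matrix S = [[a, b], [c, d]] with det(S) ≠ 0, S⁻¹ = (1/det(S)) * [[d, -b], [-c, a]].
det(S) = (4)*(1) - (-4)*(0) = 4 - 0 = 4.
S⁻¹ = (1/4) * [[1, 4], [0, 4]].
Dividing each entry by 4 and reducing:
S⁻¹ =
[      1/4         1 ]
[        0         1 ]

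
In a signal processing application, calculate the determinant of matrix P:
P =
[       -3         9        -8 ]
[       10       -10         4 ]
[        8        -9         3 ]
det(P) = 80

Expand along row 0 (cofactor expansion): det(P) = a*(e*i - f*h) - b*(d*i - f*g) + c*(d*h - e*g), where the 3×3 is [[a, b, c], [d, e, f], [g, h, i]].
Minor M_00 = (-10)*(3) - (4)*(-9) = -30 + 36 = 6.
Minor M_01 = (10)*(3) - (4)*(8) = 30 - 32 = -2.
Minor M_02 = (10)*(-9) - (-10)*(8) = -90 + 80 = -10.
det(P) = (-3)*(6) - (9)*(-2) + (-8)*(-10) = -18 + 18 + 80 = 80.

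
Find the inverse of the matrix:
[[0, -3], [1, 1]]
[[1/3, 1], [-1/3, 0]]

For [[a,b],[c,d]], inverse = (1/det)·[[d,-b],[-c,a]]
det = 0·1 - -3·1 = 3
Inverse = (1/3)·[[1, 3], [-1, 0]]
        = [[1/3, 1], [-1/3, 0]]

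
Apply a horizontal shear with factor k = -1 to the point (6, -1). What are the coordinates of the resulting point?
(7, -1)

Shear matrix for horizontal shear with factor k = -1:
[[1, -1], [0, 1]]
Result: (6, -1) → (7, -1)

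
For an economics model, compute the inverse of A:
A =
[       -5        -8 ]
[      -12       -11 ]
det(A) = -41
A⁻¹ =
[    11/41     -8/41 ]
[   -12/41      5/41 ]

For a 2×2 matrix A = [[a, b], [c, d]] with det(A) ≠ 0, A⁻¹ = (1/det(A)) * [[d, -b], [-c, a]].
det(A) = (-5)*(-11) - (-8)*(-12) = 55 - 96 = -41.
A⁻¹ = (1/-41) * [[-11, 8], [12, -5]].
Dividing each entry by -41 and reducing:
A⁻¹ =
[    11/41     -8/41 ]
[   -12/41      5/41 ]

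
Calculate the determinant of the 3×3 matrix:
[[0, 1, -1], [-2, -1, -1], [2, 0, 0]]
-4

Expansion along first row:
det = 0·det([[-1,-1],[0,0]]) - 1·det([[-2,-1],[2,0]]) + -1·det([[-2,-1],[2,0]])
    = 0·(-1·0 - -1·0) - 1·(-2·0 - -1·2) + -1·(-2·0 - -1·2)
    = 0·0 - 1·2 + -1·2
    = 0 + -2 + -2 = -4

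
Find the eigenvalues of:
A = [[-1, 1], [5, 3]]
λ = -2, 4

Solve det(A - λI) = 0. For a 2×2 matrix this is λ² - (trace)λ + det = 0.
trace(A) = -1 + 3 = 2.
det(A) = (-1)*(3) - (1)*(5) = -3 - 5 = -8.
Characteristic equation: λ² - (2)λ + (-8) = 0.
Discriminant: (2)² - 4*(-8) = 4 + 32 = 36.
Roots: λ = (2 ± √36) / 2 = -2, 4.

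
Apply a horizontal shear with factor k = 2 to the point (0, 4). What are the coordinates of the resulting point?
(8, 4)

Shear matrix for horizontal shear with factor k = 2:
[[1, 2], [0, 1]]
Result: (0, 4) → (8, 4)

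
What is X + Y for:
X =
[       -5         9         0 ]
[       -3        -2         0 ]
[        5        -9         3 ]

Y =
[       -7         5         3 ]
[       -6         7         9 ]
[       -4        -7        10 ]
X + Y =
[      -12        14         3 ]
[       -9         5         9 ]
[        1       -16        13 ]

Matrix addition is elementwise: (X+Y)[i][j] = X[i][j] + Y[i][j].
  (X+Y)[0][0] = (-5) + (-7) = -12
  (X+Y)[0][1] = (9) + (5) = 14
  (X+Y)[0][2] = (0) + (3) = 3
  (X+Y)[1][0] = (-3) + (-6) = -9
  (X+Y)[1][1] = (-2) + (7) = 5
  (X+Y)[1][2] = (0) + (9) = 9
  (X+Y)[2][0] = (5) + (-4) = 1
  (X+Y)[2][1] = (-9) + (-7) = -16
  (X+Y)[2][2] = (3) + (10) = 13
X + Y =
[      -12        14         3 ]
[       -9         5         9 ]
[        1       -16        13 ]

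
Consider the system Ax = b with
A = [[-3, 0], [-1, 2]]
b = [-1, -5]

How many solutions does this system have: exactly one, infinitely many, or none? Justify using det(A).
Exactly one solution

Compute det(A) = (-3)*(2) - (0)*(-1) = -6.
Because det(A) ≠ 0, A is invertible and Ax = b has a unique solution for every b (here x = A⁻¹ b).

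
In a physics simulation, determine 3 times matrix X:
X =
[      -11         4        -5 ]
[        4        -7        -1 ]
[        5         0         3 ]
3X =
[      -33        12       -15 ]
[       12       -21        -3 ]
[       15         0         9 ]

Scalar multiplication is elementwise: (3X)[i][j] = 3 * X[i][j].
  (3X)[0][0] = 3 * (-11) = -33
  (3X)[0][1] = 3 * (4) = 12
  (3X)[0][2] = 3 * (-5) = -15
  (3X)[1][0] = 3 * (4) = 12
  (3X)[1][1] = 3 * (-7) = -21
  (3X)[1][2] = 3 * (-1) = -3
  (3X)[2][0] = 3 * (5) = 15
  (3X)[2][1] = 3 * (0) = 0
  (3X)[2][2] = 3 * (3) = 9
3X =
[      -33        12       -15 ]
[       12       -21        -3 ]
[       15         0         9 ]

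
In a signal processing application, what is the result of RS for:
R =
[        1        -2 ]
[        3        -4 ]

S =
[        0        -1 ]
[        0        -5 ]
RS =
[        0         9 ]
[        0        17 ]

Matrix multiplication: (RS)[i][j] = sum over k of R[i][k] * S[k][j].
  (RS)[0][0] = (1)*(0) + (-2)*(0) = 0
  (RS)[0][1] = (1)*(-1) + (-2)*(-5) = 9
  (RS)[1][0] = (3)*(0) + (-4)*(0) = 0
  (RS)[1][1] = (3)*(-1) + (-4)*(-5) = 17
RS =
[        0         9 ]
[        0        17 ]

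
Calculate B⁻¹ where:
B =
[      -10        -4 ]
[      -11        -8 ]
det(B) = 36
B⁻¹ =
[     -2/9       1/9 ]
[    11/36     -5/18 ]

For a 2×2 matrix B = [[a, b], [c, d]] with det(B) ≠ 0, B⁻¹ = (1/det(B)) * [[d, -b], [-c, a]].
det(B) = (-10)*(-8) - (-4)*(-11) = 80 - 44 = 36.
B⁻¹ = (1/36) * [[-8, 4], [11, -10]].
Dividing each entry by 36 and reducing:
B⁻¹ =
[     -2/9       1/9 ]
[    11/36     -5/18 ]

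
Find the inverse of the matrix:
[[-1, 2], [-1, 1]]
[[1, -2], [1, -1]]

For [[a,b],[c,d]], inverse = (1/det)·[[d,-b],[-c,a]]
det = -1·1 - 2·-1 = 1
Inverse = (1/1)·[[1, -2], [1, -1]]
        = [[1, -2], [1, -1]]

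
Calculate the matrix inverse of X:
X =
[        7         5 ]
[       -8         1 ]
det(X) = 47
X⁻¹ =
[     1/47     -5/47 ]
[     8/47      7/47 ]

For a 2×2 matrix X = [[a, b], [c, d]] with det(X) ≠ 0, X⁻¹ = (1/det(X)) * [[d, -b], [-c, a]].
det(X) = (7)*(1) - (5)*(-8) = 7 + 40 = 47.
X⁻¹ = (1/47) * [[1, -5], [8, 7]].
Dividing each entry by 47 and reducing:
X⁻¹ =
[     1/47     -5/47 ]
[     8/47      7/47 ]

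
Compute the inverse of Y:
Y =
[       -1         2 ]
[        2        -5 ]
det(Y) = 1
Y⁻¹ =
[       -5        -2 ]
[       -2        -1 ]

For a 2×2 matrix Y = [[a, b], [c, d]] with det(Y) ≠ 0, Y⁻¹ = (1/det(Y)) * [[d, -b], [-c, a]].
det(Y) = (-1)*(-5) - (2)*(2) = 5 - 4 = 1.
Y⁻¹ = (1/1) * [[-5, -2], [-2, -1]].
Dividing each entry by 1 and reducing:
Y⁻¹ =
[       -5        -2 ]
[       -2        -1 ]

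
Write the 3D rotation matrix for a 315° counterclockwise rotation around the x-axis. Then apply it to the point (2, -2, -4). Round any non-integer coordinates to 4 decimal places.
R = [[1, 0, 0], [0, √2/2, √2/2], [0, -√2/2, √2/2]]; R·(2, -2, -4) = (2.0000, -4.2426, -1.4142)

Rotation matrix for 315° around x-axis:
cos(315°) = √2/2, sin(315°) = -√2/2
R = [[1, 0, 0], [0, √2/2, √2/2], [0, -√2/2, √2/2]]
Apply to (2, -2, -4): R·[2, -2, -4]ᵀ = (2.0000, -4.2426, -1.4142)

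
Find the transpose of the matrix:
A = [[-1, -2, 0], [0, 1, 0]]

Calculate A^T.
[[-1, 0], [-2, 1], [0, 0]]

The transpose sends entry (i,j) to (j,i); rows become columns.
Row 0 of A: [-1, -2, 0] -> column 0 of A^T.
Row 1 of A: [0, 1, 0] -> column 1 of A^T.
A^T = [[-1, 0], [-2, 1], [0, 0]]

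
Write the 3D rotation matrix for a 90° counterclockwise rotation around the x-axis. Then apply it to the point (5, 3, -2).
R = [[1, 0, 0], [0, 0, -1], [0, 1, 0]]; R·(5, 3, -2) = (5, 2, 3)

Rotation matrix for 90° around x-axis:
cos(90°) = 0, sin(90°) = 1
R = [[1, 0, 0], [0, 0, -1], [0, 1, 0]]
Apply to (5, 3, -2): R·[5, 3, -2]ᵀ = (5, 2, 3)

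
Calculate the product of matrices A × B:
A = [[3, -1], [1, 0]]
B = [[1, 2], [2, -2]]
[[1, 8], [1, 2]]

Matrix multiplication:
C[0][0] = 3×1 + -1×2 = 1
C[0][1] = 3×2 + -1×-2 = 8
C[1][0] = 1×1 + 0×2 = 1
C[1][1] = 1×2 + 0×-2 = 2
Result: [[1, 8], [1, 2]]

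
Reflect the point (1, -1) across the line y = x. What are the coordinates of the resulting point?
(-1, 1)

Reflection across line y = x: (1, -1) → (-1, 1)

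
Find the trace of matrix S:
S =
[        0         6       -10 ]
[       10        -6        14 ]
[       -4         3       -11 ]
tr(S) = 0 - 6 - 11 = -17

The trace of a square matrix is the sum of its diagonal entries.
Diagonal entries of S: S[0][0] = 0, S[1][1] = -6, S[2][2] = -11.
tr(S) = 0 - 6 - 11 = -17.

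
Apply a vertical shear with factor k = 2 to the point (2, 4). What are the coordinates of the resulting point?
(2, 8)

Shear matrix for vertical shear with factor k = 2:
[[1, 0], [2, 1]]
Result: (2, 4) → (2, 8)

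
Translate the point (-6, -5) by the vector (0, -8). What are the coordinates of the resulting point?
(-6, -13)

Translation by (0, -8):
x' = -6 + 0 = -6
y' = -5 + -8 = -13
Homogeneous matrix: [[1, 0, 0], [0, 1, -8], [0, 0, 1]]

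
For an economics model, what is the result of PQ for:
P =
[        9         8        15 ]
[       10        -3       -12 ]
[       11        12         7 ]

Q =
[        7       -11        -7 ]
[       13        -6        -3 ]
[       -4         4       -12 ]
PQ =
[      107       -87      -267 ]
[       79      -140        83 ]
[      205      -165      -197 ]

Matrix multiplication: (PQ)[i][j] = sum over k of P[i][k] * Q[k][j].
  (PQ)[0][0] = (9)*(7) + (8)*(13) + (15)*(-4) = 107
  (PQ)[0][1] = (9)*(-11) + (8)*(-6) + (15)*(4) = -87
  (PQ)[0][2] = (9)*(-7) + (8)*(-3) + (15)*(-12) = -267
  (PQ)[1][0] = (10)*(7) + (-3)*(13) + (-12)*(-4) = 79
  (PQ)[1][1] = (10)*(-11) + (-3)*(-6) + (-12)*(4) = -140
  (PQ)[1][2] = (10)*(-7) + (-3)*(-3) + (-12)*(-12) = 83
  (PQ)[2][0] = (11)*(7) + (12)*(13) + (7)*(-4) = 205
  (PQ)[2][1] = (11)*(-11) + (12)*(-6) + (7)*(4) = -165
  (PQ)[2][2] = (11)*(-7) + (12)*(-3) + (7)*(-12) = -197
PQ =
[      107       -87      -267 ]
[       79      -140        83 ]
[      205      -165      -197 ]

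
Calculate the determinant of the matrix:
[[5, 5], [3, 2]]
-5

For a 2×2 matrix [[a, b], [c, d]], det = ad - bc
det = (5)(2) - (5)(3) = 10 - 15 = -5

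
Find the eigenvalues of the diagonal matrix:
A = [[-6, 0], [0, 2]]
λ₁ = -6, λ₂ = 2

The characteristic polynomial of A is det(A - λI) = (-6 - λ)(2 - λ) = 0.
The roots are λ = -6 and λ = 2, so the eigenvalues are the diagonal entries.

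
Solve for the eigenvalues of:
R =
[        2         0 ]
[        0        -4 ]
λ = -4, 2

Solve det(R - λI) = 0. For a 2×2 matrix the characteristic equation is λ² - (trace)λ + det = 0.
trace(R) = a + d = 2 - 4 = -2.
det(R) = a*d - b*c = (2)*(-4) - (0)*(0) = -8 - 0 = -8.
Characteristic equation: λ² - (-2)λ + (-8) = 0.
Discriminant = (-2)² - 4*(-8) = 4 + 32 = 36.
λ = (-2 ± √36) / 2 = (-2 ± 6) / 2 = -4, 2.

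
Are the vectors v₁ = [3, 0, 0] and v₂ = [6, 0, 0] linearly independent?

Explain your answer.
No, linearly dependent (v₂ = 2·v₁)

Check whether there is a scalar k with v₂ = k·v₁.
Comparing components, k = 2 satisfies 2·[3, 0, 0] = [6, 0, 0].
Since v₂ is a scalar multiple of v₁, the two vectors are linearly dependent.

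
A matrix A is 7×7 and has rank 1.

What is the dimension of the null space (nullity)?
6

The rank-nullity theorem for an m×n matrix states:
rank(A) + nullity(A) = n (the number of columns).
Here n = 7 and rank(A) = 1, so nullity(A) = 7 - 1 = 6.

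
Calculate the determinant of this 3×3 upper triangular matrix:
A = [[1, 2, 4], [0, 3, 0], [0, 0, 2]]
6

The determinant of a triangular matrix is the product of its diagonal entries (the off-diagonal entries above the diagonal do not affect it).
det(A) = (1) * (3) * (2) = 6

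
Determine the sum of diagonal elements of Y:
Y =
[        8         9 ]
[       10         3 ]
tr(Y) = 8 + 3 = 11

The trace of a square matrix is the sum of its diagonal entries.
Diagonal entries of Y: Y[0][0] = 8, Y[1][1] = 3.
tr(Y) = 8 + 3 = 11.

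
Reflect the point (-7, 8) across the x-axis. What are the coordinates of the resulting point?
(-7, -8)

Reflection across x-axis: (-7, 8) → (-7, -8)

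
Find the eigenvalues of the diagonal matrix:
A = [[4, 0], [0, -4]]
λ₁ = 4, λ₂ = -4

The characteristic polynomial of A is det(A - λI) = (4 - λ)(-4 - λ) = 0.
The roots are λ = 4 and λ = -4, so the eigenvalues are the diagonal entries.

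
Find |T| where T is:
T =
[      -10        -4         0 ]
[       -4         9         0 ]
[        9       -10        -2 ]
det(T) = 212

Expand along row 0 (cofactor expansion): det(T) = a*(e*i - f*h) - b*(d*i - f*g) + c*(d*h - e*g), where the 3×3 is [[a, b, c], [d, e, f], [g, h, i]].
Minor M_00 = (9)*(-2) - (0)*(-10) = -18 - 0 = -18.
Minor M_01 = (-4)*(-2) - (0)*(9) = 8 - 0 = 8.
Minor M_02 = (-4)*(-10) - (9)*(9) = 40 - 81 = -41.
det(T) = (-10)*(-18) - (-4)*(8) + (0)*(-41) = 180 + 32 + 0 = 212.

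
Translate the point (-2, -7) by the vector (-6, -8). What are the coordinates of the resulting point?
(-8, -15)

Translation by (-6, -8):
x' = -2 + -6 = -8
y' = -7 + -8 = -15
Homogeneous matrix: [[1, 0, -6], [0, 1, -8], [0, 0, 1]]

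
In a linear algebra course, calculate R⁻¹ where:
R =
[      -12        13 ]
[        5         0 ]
det(R) = -65
R⁻¹ =
[        0       1/5 ]
[     1/13     12/65 ]

For a 2×2 matrix R = [[a, b], [c, d]] with det(R) ≠ 0, R⁻¹ = (1/det(R)) * [[d, -b], [-c, a]].
det(R) = (-12)*(0) - (13)*(5) = 0 - 65 = -65.
R⁻¹ = (1/-65) * [[0, -13], [-5, -12]].
Dividing each entry by -65 and reducing:
R⁻¹ =
[        0       1/5 ]
[     1/13     12/65 ]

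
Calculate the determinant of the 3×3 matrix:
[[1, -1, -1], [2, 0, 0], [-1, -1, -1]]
0

Expansion along first row:
det = 1·det([[0,0],[-1,-1]]) - -1·det([[2,0],[-1,-1]]) + -1·det([[2,0],[-1,-1]])
    = 1·(0·-1 - 0·-1) - -1·(2·-1 - 0·-1) + -1·(2·-1 - 0·-1)
    = 1·0 - -1·-2 + -1·-2
    = 0 + -2 + 2 = 0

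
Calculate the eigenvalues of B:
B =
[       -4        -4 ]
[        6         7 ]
λ = -1, 4

Solve det(B - λI) = 0. For a 2×2 matrix the characteristic equation is λ² - (trace)λ + det = 0.
trace(B) = a + d = -4 + 7 = 3.
det(B) = a*d - b*c = (-4)*(7) - (-4)*(6) = -28 + 24 = -4.
Characteristic equation: λ² - (3)λ + (-4) = 0.
Discriminant = (3)² - 4*(-4) = 9 + 16 = 25.
λ = (3 ± √25) / 2 = (3 ± 5) / 2 = -1, 4.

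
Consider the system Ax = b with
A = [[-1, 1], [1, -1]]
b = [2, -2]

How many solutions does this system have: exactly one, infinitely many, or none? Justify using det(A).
Infinitely many solutions

det(A) = (-1)*(-1) - (1)*(1) = 0, so A is singular (column 2 is -1 times column 1).
b = [2, -2] = -2 * column 1 of A, so b lies in the column space of A.
A singular matrix whose right-hand side is in its column space gives a 1-parameter family of solutions — infinitely many.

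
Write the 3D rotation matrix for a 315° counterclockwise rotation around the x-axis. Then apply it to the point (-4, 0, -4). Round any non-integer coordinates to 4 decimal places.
R = [[1, 0, 0], [0, √2/2, √2/2], [0, -√2/2, √2/2]]; R·(-4, 0, -4) = (-4.0000, -2.8284, -2.8284)

Rotation matrix for 315° around x-axis:
cos(315°) = √2/2, sin(315°) = -√2/2
R = [[1, 0, 0], [0, √2/2, √2/2], [0, -√2/2, √2/2]]
Apply to (-4, 0, -4): R·[-4, 0, -4]ᵀ = (-4.0000, -2.8284, -2.8284)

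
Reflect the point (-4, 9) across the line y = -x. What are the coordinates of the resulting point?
(-9, 4)

Reflection across line y = -x: (-4, 9) → (-9, 4)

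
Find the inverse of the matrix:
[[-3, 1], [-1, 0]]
[[0, -1], [1, -3]]

For [[a,b],[c,d]], inverse = (1/det)·[[d,-b],[-c,a]]
det = -3·0 - 1·-1 = 1
Inverse = (1/1)·[[0, -1], [1, -3]]
        = [[0, -1], [1, -3]]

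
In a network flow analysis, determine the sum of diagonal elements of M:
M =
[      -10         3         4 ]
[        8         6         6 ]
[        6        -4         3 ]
tr(M) = -10 + 6 + 3 = -1

The trace of a square matrix is the sum of its diagonal entries.
Diagonal entries of M: M[0][0] = -10, M[1][1] = 6, M[2][2] = 3.
tr(M) = -10 + 6 + 3 = -1.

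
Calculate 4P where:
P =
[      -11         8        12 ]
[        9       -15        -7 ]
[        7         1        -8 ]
4P =
[      -44        32        48 ]
[       36       -60       -28 ]
[       28         4       -32 ]

Scalar multiplication is elementwise: (4P)[i][j] = 4 * P[i][j].
  (4P)[0][0] = 4 * (-11) = -44
  (4P)[0][1] = 4 * (8) = 32
  (4P)[0][2] = 4 * (12) = 48
  (4P)[1][0] = 4 * (9) = 36
  (4P)[1][1] = 4 * (-15) = -60
  (4P)[1][2] = 4 * (-7) = -28
  (4P)[2][0] = 4 * (7) = 28
  (4P)[2][1] = 4 * (1) = 4
  (4P)[2][2] = 4 * (-8) = -32
4P =
[      -44        32        48 ]
[       36       -60       -28 ]
[       28         4       -32 ]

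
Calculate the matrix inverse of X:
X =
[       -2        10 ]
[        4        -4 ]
det(X) = -32
X⁻¹ =
[      1/8      5/16 ]
[      1/8      1/16 ]

For a 2×2 matrix X = [[a, b], [c, d]] with det(X) ≠ 0, X⁻¹ = (1/det(X)) * [[d, -b], [-c, a]].
det(X) = (-2)*(-4) - (10)*(4) = 8 - 40 = -32.
X⁻¹ = (1/-32) * [[-4, -10], [-4, -2]].
Dividing each entry by -32 and reducing:
X⁻¹ =
[      1/8      5/16 ]
[      1/8      1/16 ]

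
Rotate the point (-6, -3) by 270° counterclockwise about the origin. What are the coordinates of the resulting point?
(-3, 6)

Rotation matrix R(θ) = [[cos θ, -sin θ], [sin θ, cos θ]]; for θ = 270°:
R = [[0, 1], [-1, 0]]
Result: R × [-6, -3]ᵀ = [0·-6 + (1)·-3, -1·-6 + (0)·-3]ᵀ = (-3, 6)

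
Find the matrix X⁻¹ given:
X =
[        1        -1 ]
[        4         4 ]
det(X) = 8
X⁻¹ =
[      1/2       1/8 ]
[     -1/2       1/8 ]

For a 2×2 matrix X = [[a, b], [c, d]] with det(X) ≠ 0, X⁻¹ = (1/det(X)) * [[d, -b], [-c, a]].
det(X) = (1)*(4) - (-1)*(4) = 4 + 4 = 8.
X⁻¹ = (1/8) * [[4, 1], [-4, 1]].
Dividing each entry by 8 and reducing:
X⁻¹ =
[      1/2       1/8 ]
[     -1/2       1/8 ]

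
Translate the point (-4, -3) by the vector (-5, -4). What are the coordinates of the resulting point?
(-9, -7)

Translation by (-5, -4):
x' = -4 + -5 = -9
y' = -3 + -4 = -7
Homogeneous matrix: [[1, 0, -5], [0, 1, -4], [0, 0, 1]]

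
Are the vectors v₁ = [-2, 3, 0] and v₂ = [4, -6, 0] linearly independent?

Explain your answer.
No, linearly dependent (v₂ = -2·v₁)

Check whether there is a scalar k with v₂ = k·v₁.
Comparing components, k = -2 satisfies -2·[-2, 3, 0] = [4, -6, 0].
Since v₂ is a scalar multiple of v₁, the two vectors are linearly dependent.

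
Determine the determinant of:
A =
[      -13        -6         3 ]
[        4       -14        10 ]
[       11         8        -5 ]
det(A) = -92

Expand along row 0 (cofactor expansion): det(A) = a*(e*i - f*h) - b*(d*i - f*g) + c*(d*h - e*g), where the 3×3 is [[a, b, c], [d, e, f], [g, h, i]].
Minor M_00 = (-14)*(-5) - (10)*(8) = 70 - 80 = -10.
Minor M_01 = (4)*(-5) - (10)*(11) = -20 - 110 = -130.
Minor M_02 = (4)*(8) - (-14)*(11) = 32 + 154 = 186.
det(A) = (-13)*(-10) - (-6)*(-130) + (3)*(186) = 130 - 780 + 558 = -92.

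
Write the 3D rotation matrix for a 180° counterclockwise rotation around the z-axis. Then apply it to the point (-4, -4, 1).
R = [[-1, 0, 0], [0, -1, 0], [0, 0, 1]]; R·(-4, -4, 1) = (4, 4, 1)

Rotation matrix for 180° around z-axis:
cos(180°) = -1, sin(180°) = 0
R = [[-1, 0, 0], [0, -1, 0], [0, 0, 1]]
Apply to (-4, -4, 1): R·[-4, -4, 1]ᵀ = (4, 4, 1)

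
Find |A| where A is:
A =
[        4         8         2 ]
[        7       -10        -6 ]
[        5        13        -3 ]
det(A) = 642

Expand along row 0 (cofactor expansion): det(A) = a*(e*i - f*h) - b*(d*i - f*g) + c*(d*h - e*g), where the 3×3 is [[a, b, c], [d, e, f], [g, h, i]].
Minor M_00 = (-10)*(-3) - (-6)*(13) = 30 + 78 = 108.
Minor M_01 = (7)*(-3) - (-6)*(5) = -21 + 30 = 9.
Minor M_02 = (7)*(13) - (-10)*(5) = 91 + 50 = 141.
det(A) = (4)*(108) - (8)*(9) + (2)*(141) = 432 - 72 + 282 = 642.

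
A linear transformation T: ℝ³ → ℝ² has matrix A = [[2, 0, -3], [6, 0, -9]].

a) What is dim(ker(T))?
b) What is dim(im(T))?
dim(ker) = 2, dim(im) = 1

Observe that row 2 = 3 × row 1 (so the rows are linearly dependent).
Thus rank(A) = 1 (only one linearly independent row).
dim(im(T)) = rank(A) = 1.
By the rank-nullity theorem applied to T: ℝ³ → ℝ², rank(A) + nullity(A) = 3 (the domain dimension), so dim(ker(T)) = 3 - 1 = 2.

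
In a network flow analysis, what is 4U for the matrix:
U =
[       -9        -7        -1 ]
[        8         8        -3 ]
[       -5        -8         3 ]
4U =
[      -36       -28        -4 ]
[       32        32       -12 ]
[      -20       -32        12 ]

Scalar multiplication is elementwise: (4U)[i][j] = 4 * U[i][j].
  (4U)[0][0] = 4 * (-9) = -36
  (4U)[0][1] = 4 * (-7) = -28
  (4U)[0][2] = 4 * (-1) = -4
  (4U)[1][0] = 4 * (8) = 32
  (4U)[1][1] = 4 * (8) = 32
  (4U)[1][2] = 4 * (-3) = -12
  (4U)[2][0] = 4 * (-5) = -20
  (4U)[2][1] = 4 * (-8) = -32
  (4U)[2][2] = 4 * (3) = 12
4U =
[      -36       -28        -4 ]
[       32        32       -12 ]
[      -20       -32        12 ]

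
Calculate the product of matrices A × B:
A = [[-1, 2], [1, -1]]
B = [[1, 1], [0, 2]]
[[-1, 3], [1, -1]]

Matrix multiplication:
C[0][0] = -1×1 + 2×0 = -1
C[0][1] = -1×1 + 2×2 = 3
C[1][0] = 1×1 + -1×0 = 1
C[1][1] = 1×1 + -1×2 = -1
Result: [[-1, 3], [1, -1]]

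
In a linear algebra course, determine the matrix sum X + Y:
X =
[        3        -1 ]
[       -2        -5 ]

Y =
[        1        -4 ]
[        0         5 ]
X + Y =
[        4        -5 ]
[       -2         0 ]

Matrix addition is elementwise: (X+Y)[i][j] = X[i][j] + Y[i][j].
  (X+Y)[0][0] = (3) + (1) = 4
  (X+Y)[0][1] = (-1) + (-4) = -5
  (X+Y)[1][0] = (-2) + (0) = -2
  (X+Y)[1][1] = (-5) + (5) = 0
X + Y =
[        4        -5 ]
[       -2         0 ]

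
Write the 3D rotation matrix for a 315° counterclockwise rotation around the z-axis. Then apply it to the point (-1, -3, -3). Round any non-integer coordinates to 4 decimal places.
R = [[√2/2, √2/2, 0], [-√2/2, √2/2, 0], [0, 0, 1]]; R·(-1, -3, -3) = (-2.8284, -1.4142, -3.0000)

Rotation matrix for 315° around z-axis:
cos(315°) = √2/2, sin(315°) = -√2/2
R = [[√2/2, √2/2, 0], [-√2/2, √2/2, 0], [0, 0, 1]]
Apply to (-1, -3, -3): R·[-1, -3, -3]ᵀ = (-2.8284, -1.4142, -3.0000)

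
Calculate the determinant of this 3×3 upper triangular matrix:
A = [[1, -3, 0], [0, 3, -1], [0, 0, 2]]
6

The determinant of a triangular matrix is the product of its diagonal entries (the off-diagonal entries above the diagonal do not affect it).
det(A) = (1) * (3) * (2) = 6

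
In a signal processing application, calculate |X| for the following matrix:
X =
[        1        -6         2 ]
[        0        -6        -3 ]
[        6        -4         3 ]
det(X) = 150

Expand along row 0 (cofactor expansion): det(X) = a*(e*i - f*h) - b*(d*i - f*g) + c*(d*h - e*g), where the 3×3 is [[a, b, c], [d, e, f], [g, h, i]].
Minor M_00 = (-6)*(3) - (-3)*(-4) = -18 - 12 = -30.
Minor M_01 = (0)*(3) - (-3)*(6) = 0 + 18 = 18.
Minor M_02 = (0)*(-4) - (-6)*(6) = 0 + 36 = 36.
det(X) = (1)*(-30) - (-6)*(18) + (2)*(36) = -30 + 108 + 72 = 150.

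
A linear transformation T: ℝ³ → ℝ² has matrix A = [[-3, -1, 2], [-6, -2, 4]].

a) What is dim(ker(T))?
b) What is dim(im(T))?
dim(ker) = 2, dim(im) = 1

Observe that row 2 = 2 × row 1 (so the rows are linearly dependent).
Thus rank(A) = 1 (only one linearly independent row).
dim(im(T)) = rank(A) = 1.
By the rank-nullity theorem applied to T: ℝ³ → ℝ², rank(A) + nullity(A) = 3 (the domain dimension), so dim(ker(T)) = 3 - 1 = 2.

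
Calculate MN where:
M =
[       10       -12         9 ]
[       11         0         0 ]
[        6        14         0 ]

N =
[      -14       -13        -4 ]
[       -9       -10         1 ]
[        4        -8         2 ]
MN =
[        4       -82       -34 ]
[     -154      -143       -44 ]
[     -210      -218       -10 ]

Matrix multiplication: (MN)[i][j] = sum over k of M[i][k] * N[k][j].
  (MN)[0][0] = (10)*(-14) + (-12)*(-9) + (9)*(4) = 4
  (MN)[0][1] = (10)*(-13) + (-12)*(-10) + (9)*(-8) = -82
  (MN)[0][2] = (10)*(-4) + (-12)*(1) + (9)*(2) = -34
  (MN)[1][0] = (11)*(-14) + (0)*(-9) + (0)*(4) = -154
  (MN)[1][1] = (11)*(-13) + (0)*(-10) + (0)*(-8) = -143
  (MN)[1][2] = (11)*(-4) + (0)*(1) + (0)*(2) = -44
  (MN)[2][0] = (6)*(-14) + (14)*(-9) + (0)*(4) = -210
  (MN)[2][1] = (6)*(-13) + (14)*(-10) + (0)*(-8) = -218
  (MN)[2][2] = (6)*(-4) + (14)*(1) + (0)*(2) = -10
MN =
[        4       -82       -34 ]
[     -154      -143       -44 ]
[     -210      -218       -10 ]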